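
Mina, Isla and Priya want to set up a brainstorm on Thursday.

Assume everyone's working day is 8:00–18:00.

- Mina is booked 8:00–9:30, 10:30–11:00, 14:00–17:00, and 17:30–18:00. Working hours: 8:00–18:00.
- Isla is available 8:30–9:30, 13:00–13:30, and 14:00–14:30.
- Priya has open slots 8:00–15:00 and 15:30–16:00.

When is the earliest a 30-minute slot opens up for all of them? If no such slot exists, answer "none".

Mina free within 08:00–18:00: 09:30–10:30, 11:00–14:00, 17:00–17:30.
Mina ∩ Isla: 13:00–13:30.
Mina ∩ Isla ∩ Priya: 13:00–13:30.
Windows ≥ 30 min: 13:00–13:30.
Earliest such window starts at 13:00.

13:00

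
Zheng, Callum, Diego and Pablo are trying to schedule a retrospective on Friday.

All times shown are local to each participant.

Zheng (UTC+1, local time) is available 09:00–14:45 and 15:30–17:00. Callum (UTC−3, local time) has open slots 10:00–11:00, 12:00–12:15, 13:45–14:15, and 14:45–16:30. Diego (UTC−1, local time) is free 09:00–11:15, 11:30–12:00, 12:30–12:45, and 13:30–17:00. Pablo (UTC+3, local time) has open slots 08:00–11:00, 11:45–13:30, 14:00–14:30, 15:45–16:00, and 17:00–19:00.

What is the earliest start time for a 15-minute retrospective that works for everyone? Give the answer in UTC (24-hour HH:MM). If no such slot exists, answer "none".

Zheng → UTC: 08:00–13:45, 14:30–16:00.
Callum → UTC: 13:00–14:00, 15:00–15:15, 16:45–17:15, 17:45–19:30.
Diego → UTC: 10:00–12:15, 12:30–13:00, 13:30–13:45, 14:30–18:00.
Pablo → UTC: 05:00–08:00, 08:45–10:30, 11:00–11:30, 12:45–13:00, 14:00–16:00.
Zheng ∩ Callum: 13:00–13:45, 15:00–15:15.
Zheng ∩ Callum ∩ Diego: 13:30–13:45, 15:00–15:15.
Zheng ∩ Callum ∩ Diego ∩ Pablo: 15:00–15:15.
Windows ≥ 15 min: 15:00–15:15.
Earliest such window starts at 15:00.

15:00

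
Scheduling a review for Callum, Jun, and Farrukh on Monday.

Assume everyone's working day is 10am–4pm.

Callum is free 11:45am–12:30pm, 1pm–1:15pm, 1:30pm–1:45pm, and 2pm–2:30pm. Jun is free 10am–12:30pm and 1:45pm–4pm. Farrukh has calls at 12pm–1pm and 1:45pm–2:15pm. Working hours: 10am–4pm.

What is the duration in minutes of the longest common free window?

15 minutes

Farrukh free within 10:00–16:00: 10:00–12:00, 13:00–13:45, 14:15–16:00.
Callum ∩ Jun: 11:45–12:30, 14:00–14:30.
Callum ∩ Jun ∩ Farrukh: 11:45–12:00, 14:15–14:30.
Common window lengths: 15, 15 min; longest is 15.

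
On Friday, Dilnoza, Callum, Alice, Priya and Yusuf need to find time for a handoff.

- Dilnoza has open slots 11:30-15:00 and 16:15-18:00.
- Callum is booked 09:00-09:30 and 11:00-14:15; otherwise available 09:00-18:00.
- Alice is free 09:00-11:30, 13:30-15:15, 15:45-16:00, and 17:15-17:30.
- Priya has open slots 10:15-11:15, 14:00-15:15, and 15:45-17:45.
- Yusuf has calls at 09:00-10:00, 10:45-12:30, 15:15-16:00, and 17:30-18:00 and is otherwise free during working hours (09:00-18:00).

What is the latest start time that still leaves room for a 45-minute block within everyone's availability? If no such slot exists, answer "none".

14:15

Callum free within 09:00–18:00: 09:30–11:00, 14:15–18:00.
Yusuf free within 09:00–18:00: 10:00–10:45, 12:30–15:15, 16:00–17:30.
Dilnoza ∩ Callum: 14:15–15:00, 16:15–18:00.
Dilnoza ∩ Callum ∩ Alice: 14:15–15:00, 17:15–17:30.
Dilnoza ∩ Callum ∩ Alice ∩ Priya: 14:15–15:00, 17:15–17:30.
Dilnoza ∩ Callum ∩ Alice ∩ Priya ∩ Yusuf: 14:15–15:00, 17:15–17:30.
Windows ≥ 45 min: 14:15–15:00.
Latest start in the last window 14:15–15:00 is 15:00 − 45 min = 14:15.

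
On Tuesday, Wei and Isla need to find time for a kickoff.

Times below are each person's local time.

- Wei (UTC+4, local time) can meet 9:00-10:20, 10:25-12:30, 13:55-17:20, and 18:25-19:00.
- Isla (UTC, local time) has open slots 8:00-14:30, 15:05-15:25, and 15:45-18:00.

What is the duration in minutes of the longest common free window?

205 minutes

Wei → UTC: 05:00–06:20, 06:25–08:30, 09:55–13:20, 14:25–15:00.
Isla → UTC: 08:00–14:30, 15:05–15:25, 15:45–18:00.
Wei ∩ Isla: 08:00–08:30, 09:55–13:20, 14:25–14:30.
Common window lengths: 30, 205, 5 min; longest is 205.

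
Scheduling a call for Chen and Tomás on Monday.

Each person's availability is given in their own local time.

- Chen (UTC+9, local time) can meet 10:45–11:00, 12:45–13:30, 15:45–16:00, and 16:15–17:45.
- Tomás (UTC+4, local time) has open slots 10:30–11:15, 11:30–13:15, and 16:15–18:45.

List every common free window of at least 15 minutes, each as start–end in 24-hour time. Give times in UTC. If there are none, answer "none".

Chen → UTC: 01:45–02:00, 03:45–04:30, 06:45–07:00, 07:15–08:45.
Tomás → UTC: 06:30–07:15, 07:30–09:15, 12:15–14:45.
Chen ∩ Tomás: 06:45–07:00, 07:30–08:45.
Windows ≥ 15 min: 06:45–07:00, 07:30–08:45.

06:45–07:00, 07:30–08:45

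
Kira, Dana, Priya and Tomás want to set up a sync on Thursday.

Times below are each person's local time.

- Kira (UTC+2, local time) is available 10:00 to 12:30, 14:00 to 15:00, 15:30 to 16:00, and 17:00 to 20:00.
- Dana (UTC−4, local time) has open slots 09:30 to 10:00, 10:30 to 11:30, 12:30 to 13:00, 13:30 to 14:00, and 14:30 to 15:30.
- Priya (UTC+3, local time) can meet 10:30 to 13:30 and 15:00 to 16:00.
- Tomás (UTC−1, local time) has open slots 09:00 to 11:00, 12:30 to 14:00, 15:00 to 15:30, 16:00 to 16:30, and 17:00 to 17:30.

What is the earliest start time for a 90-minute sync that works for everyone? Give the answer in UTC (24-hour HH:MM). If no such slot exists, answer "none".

none

Kira → UTC: 08:00–10:30, 12:00–13:00, 13:30–14:00, 15:00–18:00.
Dana → UTC: 13:30–14:00, 14:30–15:30, 16:30–17:00, 17:30–18:00, 18:30–19:30.
Priya → UTC: 07:30–10:30, 12:00–13:00.
Tomás → UTC: 10:00–12:00, 13:30–15:00, 16:00–16:30, 17:00–17:30, 18:00–18:30.
Kira ∩ Dana: 13:30–14:00, 15:00–15:30, 16:30–17:00, 17:30–18:00.
Kira ∩ Dana ∩ Priya: (none).
Kira ∩ Dana ∩ Priya ∩ Tomás: (none).
Windows ≥ 90 min: (none).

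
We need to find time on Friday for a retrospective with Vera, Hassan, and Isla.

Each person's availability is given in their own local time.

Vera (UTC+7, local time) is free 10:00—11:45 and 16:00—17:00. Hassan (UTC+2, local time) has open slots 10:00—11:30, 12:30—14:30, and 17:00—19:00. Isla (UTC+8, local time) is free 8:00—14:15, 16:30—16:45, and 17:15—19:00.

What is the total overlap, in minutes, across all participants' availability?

Vera → UTC: 03:00–04:45, 09:00–10:00.
Hassan → UTC: 08:00–09:30, 10:30–12:30, 15:00–17:00.
Isla → UTC: 00:00–06:15, 08:30–08:45, 09:15–11:00.
Vera ∩ Hassan: 09:00–09:30.
Vera ∩ Hassan ∩ Isla: 09:15–09:30.
Total common minutes: 15.

15 minutes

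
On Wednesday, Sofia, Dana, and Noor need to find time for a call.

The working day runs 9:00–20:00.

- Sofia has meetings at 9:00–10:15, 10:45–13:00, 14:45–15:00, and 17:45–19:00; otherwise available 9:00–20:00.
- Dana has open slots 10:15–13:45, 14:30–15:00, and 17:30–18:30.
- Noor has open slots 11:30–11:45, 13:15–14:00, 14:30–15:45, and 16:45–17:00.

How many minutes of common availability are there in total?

Sofia free within 09:00–20:00: 10:15–10:45, 13:00–14:45, 15:00–17:45, 19:00–20:00.
Sofia ∩ Dana: 10:15–10:45, 13:00–13:45, 14:30–14:45, 17:30–17:45.
Sofia ∩ Dana ∩ Noor: 13:15–13:45, 14:30–14:45.
Total common minutes: 30 + 15 = 45.

45 minutes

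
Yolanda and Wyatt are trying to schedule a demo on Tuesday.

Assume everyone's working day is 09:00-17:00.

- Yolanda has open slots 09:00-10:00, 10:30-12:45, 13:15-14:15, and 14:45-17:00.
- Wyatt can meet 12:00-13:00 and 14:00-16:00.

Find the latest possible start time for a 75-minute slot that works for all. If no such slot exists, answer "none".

Yolanda ∩ Wyatt: 12:00–12:45, 14:00–14:15, 14:45–16:00.
Windows ≥ 75 min: 14:45–16:00.
Latest start in the last window 14:45–16:00 is 16:00 − 75 min = 14:45.

14:45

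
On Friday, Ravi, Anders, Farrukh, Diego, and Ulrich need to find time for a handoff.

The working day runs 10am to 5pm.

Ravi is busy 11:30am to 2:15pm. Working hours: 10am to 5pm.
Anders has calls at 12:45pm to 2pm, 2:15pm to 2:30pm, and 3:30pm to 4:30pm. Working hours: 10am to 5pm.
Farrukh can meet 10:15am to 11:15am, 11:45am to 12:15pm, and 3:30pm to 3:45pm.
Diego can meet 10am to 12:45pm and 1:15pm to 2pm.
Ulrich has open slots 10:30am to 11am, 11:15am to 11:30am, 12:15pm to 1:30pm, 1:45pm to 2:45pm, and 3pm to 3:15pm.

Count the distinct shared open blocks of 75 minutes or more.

Ravi free within 10:00–17:00: 10:00–11:30, 14:15–17:00.
Anders free within 10:00–17:00: 10:00–12:45, 14:00–14:15, 14:30–15:30, 16:30–17:00.
Ravi ∩ Anders: 10:00–11:30, 14:30–15:30, 16:30–17:00.
Ravi ∩ Anders ∩ Farrukh: 10:15–11:15.
Ravi ∩ Anders ∩ Farrukh ∩ Diego: 10:15–11:15.
Ravi ∩ Anders ∩ Farrukh ∩ Diego ∩ Ulrich: 10:30–11:00.
Windows ≥ 75 min: (none).
That's 0 windows.

0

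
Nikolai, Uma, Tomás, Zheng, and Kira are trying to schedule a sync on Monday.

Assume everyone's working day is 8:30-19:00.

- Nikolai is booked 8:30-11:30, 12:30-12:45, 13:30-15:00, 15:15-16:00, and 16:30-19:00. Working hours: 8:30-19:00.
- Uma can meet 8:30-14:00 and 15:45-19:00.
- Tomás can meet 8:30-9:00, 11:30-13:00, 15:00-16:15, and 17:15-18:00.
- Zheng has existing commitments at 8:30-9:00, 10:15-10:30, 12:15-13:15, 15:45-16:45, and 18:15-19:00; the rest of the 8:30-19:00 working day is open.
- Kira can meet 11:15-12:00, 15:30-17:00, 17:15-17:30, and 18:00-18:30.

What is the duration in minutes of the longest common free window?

Nikolai free within 08:30–19:00: 11:30–12:30, 12:45–13:30, 15:00–15:15, 16:00–16:30.
Zheng free within 08:30–19:00: 09:00–10:15, 10:30–12:15, 13:15–15:45, 16:45–18:15.
Nikolai ∩ Uma: 11:30–12:30, 12:45–13:30, 16:00–16:30.
Nikolai ∩ Uma ∩ Tomás: 11:30–12:30, 12:45–13:00, 16:00–16:15.
Nikolai ∩ Uma ∩ Tomás ∩ Zheng: 11:30–12:15.
Nikolai ∩ Uma ∩ Tomás ∩ Zheng ∩ Kira: 11:30–12:00.
Single common window of 30 minutes.

30 minutes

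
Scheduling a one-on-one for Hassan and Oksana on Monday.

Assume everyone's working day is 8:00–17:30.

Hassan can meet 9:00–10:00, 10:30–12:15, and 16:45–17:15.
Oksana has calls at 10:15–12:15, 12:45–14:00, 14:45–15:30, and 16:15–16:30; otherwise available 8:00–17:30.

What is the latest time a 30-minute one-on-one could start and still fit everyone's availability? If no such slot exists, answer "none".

Oksana free within 08:00–17:30: 08:00–10:15, 12:15–12:45, 14:00–14:45, 15:30–16:15, 16:30–17:30.
Hassan ∩ Oksana: 09:00–10:00, 16:45–17:15.
Windows ≥ 30 min: 09:00–10:00, 16:45–17:15.
Latest start in the last window 16:45–17:15 is 17:15 − 30 min = 16:45.

16:45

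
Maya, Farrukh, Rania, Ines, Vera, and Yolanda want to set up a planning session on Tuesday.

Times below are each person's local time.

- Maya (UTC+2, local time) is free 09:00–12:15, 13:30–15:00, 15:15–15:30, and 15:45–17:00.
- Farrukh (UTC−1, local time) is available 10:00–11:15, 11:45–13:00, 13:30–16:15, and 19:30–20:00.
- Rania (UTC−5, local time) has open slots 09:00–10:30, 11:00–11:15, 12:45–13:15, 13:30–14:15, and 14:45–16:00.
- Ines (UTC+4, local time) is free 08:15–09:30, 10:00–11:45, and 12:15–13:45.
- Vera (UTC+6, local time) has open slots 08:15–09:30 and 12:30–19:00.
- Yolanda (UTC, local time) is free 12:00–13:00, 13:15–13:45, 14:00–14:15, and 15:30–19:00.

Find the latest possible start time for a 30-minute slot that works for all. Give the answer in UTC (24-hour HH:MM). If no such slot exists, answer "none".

Maya → UTC: 07:00–10:15, 11:30–13:00, 13:15–13:30, 13:45–15:00.
Farrukh → UTC: 11:00–12:15, 12:45–14:00, 14:30–17:15, 20:30–21:00.
Rania → UTC: 14:00–15:30, 16:00–16:15, 17:45–18:15, 18:30–19:15, 19:45–21:00.
Ines → UTC: 04:15–05:30, 06:00–07:45, 08:15–09:45.
Vera → UTC: 02:15–03:30, 06:30–13:00.
Yolanda → UTC: 12:00–13:00, 13:15–13:45, 14:00–14:15, 15:30–19:00.
Maya ∩ Farrukh: 11:30–12:15, 12:45–13:00, 13:15–13:30, 13:45–14:00, 14:30–15:00.
Maya ∩ Farrukh ∩ Rania: 14:30–15:00.
Maya ∩ Farrukh ∩ Rania ∩ Ines: (none).
Maya ∩ Farrukh ∩ Rania ∩ Ines ∩ Vera: (none).
Maya ∩ Farrukh ∩ Rania ∩ Ines ∩ Vera ∩ Yolanda: (none).
Windows ≥ 30 min: (none).

none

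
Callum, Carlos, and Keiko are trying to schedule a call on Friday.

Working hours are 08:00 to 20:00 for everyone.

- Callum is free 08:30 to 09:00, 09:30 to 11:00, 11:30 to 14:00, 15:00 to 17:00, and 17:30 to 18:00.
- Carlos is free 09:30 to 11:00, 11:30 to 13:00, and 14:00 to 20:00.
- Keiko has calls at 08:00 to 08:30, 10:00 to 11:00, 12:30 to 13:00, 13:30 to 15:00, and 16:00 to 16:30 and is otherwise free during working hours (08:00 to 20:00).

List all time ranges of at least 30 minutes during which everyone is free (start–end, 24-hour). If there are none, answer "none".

Keiko free within 08:00–20:00: 08:30–10:00, 11:00–12:30, 13:00–13:30, 15:00–16:00, 16:30–20:00.
Callum ∩ Carlos: 09:30–11:00, 11:30–13:00, 15:00–17:00, 17:30–18:00.
Callum ∩ Carlos ∩ Keiko: 09:30–10:00, 11:30–12:30, 15:00–16:00, 16:30–17:00, 17:30–18:00.
Windows ≥ 30 min: 09:30–10:00, 11:30–12:30, 15:00–16:00, 16:30–17:00, 17:30–18:00.

09:30–10:00, 11:30–12:30, 15:00–16:00, 16:30–17:00, 17:30–18:00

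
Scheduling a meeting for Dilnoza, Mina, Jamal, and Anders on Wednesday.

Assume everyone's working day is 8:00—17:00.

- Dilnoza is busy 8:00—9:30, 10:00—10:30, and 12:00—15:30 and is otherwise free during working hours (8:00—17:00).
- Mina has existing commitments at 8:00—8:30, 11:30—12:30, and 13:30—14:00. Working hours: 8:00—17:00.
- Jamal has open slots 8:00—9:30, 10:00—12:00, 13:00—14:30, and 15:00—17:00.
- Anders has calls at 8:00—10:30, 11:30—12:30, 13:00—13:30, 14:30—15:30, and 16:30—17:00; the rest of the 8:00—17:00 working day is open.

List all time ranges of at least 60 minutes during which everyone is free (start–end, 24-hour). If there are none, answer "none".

Dilnoza free within 08:00–17:00: 09:30–10:00, 10:30–12:00, 15:30–17:00.
Mina free within 08:00–17:00: 08:30–11:30, 12:30–13:30, 14:00–17:00.
Anders free within 08:00–17:00: 10:30–11:30, 12:30–13:00, 13:30–14:30, 15:30–16:30.
Dilnoza ∩ Mina: 09:30–10:00, 10:30–11:30, 15:30–17:00.
Dilnoza ∩ Mina ∩ Jamal: 10:30–11:30, 15:30–17:00.
Dilnoza ∩ Mina ∩ Jamal ∩ Anders: 10:30–11:30, 15:30–16:30.
Windows ≥ 60 min: 10:30–11:30, 15:30–16:30.

10:30–11:30, 15:30–16:30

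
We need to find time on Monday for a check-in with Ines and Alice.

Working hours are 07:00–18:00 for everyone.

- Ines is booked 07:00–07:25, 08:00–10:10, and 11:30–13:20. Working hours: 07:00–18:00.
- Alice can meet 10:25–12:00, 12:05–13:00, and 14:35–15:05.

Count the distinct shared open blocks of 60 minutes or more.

Ines free within 07:00–18:00: 07:25–08:00, 10:10–11:30, 13:20–18:00.
Ines ∩ Alice: 10:25–11:30, 14:35–15:05.
Windows ≥ 60 min: 10:25–11:30.
That's 1 window.

1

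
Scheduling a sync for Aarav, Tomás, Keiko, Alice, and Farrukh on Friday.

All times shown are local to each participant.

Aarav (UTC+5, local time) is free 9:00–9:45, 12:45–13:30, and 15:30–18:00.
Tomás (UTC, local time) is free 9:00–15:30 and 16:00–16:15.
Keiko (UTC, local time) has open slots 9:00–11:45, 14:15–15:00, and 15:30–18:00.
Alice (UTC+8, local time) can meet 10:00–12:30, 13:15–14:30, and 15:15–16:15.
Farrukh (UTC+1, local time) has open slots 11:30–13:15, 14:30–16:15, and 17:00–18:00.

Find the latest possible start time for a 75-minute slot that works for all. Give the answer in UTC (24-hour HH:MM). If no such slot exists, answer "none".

none

Aarav → UTC: 04:00–04:45, 07:45–08:30, 10:30–13:00.
Tomás → UTC: 09:00–15:30, 16:00–16:15.
Keiko → UTC: 09:00–11:45, 14:15–15:00, 15:30–18:00.
Alice → UTC: 02:00–04:30, 05:15–06:30, 07:15–08:15.
Farrukh → UTC: 10:30–12:15, 13:30–15:15, 16:00–17:00.
Aarav ∩ Tomás: 10:30–13:00.
Aarav ∩ Tomás ∩ Keiko: 10:30–11:45.
Aarav ∩ Tomás ∩ Keiko ∩ Alice: (none).
Aarav ∩ Tomás ∩ Keiko ∩ Alice ∩ Farrukh: (none).
Windows ≥ 75 min: (none).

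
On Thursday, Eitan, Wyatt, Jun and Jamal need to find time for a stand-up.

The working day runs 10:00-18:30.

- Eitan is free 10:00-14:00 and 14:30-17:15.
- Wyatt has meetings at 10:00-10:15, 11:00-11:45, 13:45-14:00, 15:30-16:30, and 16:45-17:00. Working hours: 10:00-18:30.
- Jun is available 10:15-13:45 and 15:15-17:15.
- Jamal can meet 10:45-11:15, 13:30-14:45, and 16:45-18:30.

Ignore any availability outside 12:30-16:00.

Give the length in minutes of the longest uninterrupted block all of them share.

15 minutes

Wyatt free within 10:00–18:30: 10:15–11:00, 11:45–13:45, 14:00–15:30, 16:30–16:45, 17:00–18:30.
Eitan ∩ Wyatt: 10:15–11:00, 11:45–13:45, 14:30–15:30, 16:30–16:45, 17:00–17:15.
Eitan ∩ Wyatt ∩ Jun: 10:15–11:00, 11:45–13:45, 15:15–15:30, 16:30–16:45, 17:00–17:15.
Eitan ∩ Wyatt ∩ Jun ∩ Jamal: 10:45–11:00, 13:30–13:45, 17:00–17:15.
Restricted to 12:30–16:00: 13:30–13:45.
Single common window of 15 minutes.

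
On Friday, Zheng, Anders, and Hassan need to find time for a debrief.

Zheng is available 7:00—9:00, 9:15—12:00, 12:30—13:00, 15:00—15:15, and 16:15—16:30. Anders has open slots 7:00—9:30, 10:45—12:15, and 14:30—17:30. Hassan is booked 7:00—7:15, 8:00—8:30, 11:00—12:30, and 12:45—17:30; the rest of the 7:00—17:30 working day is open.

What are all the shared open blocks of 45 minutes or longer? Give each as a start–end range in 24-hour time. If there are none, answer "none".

Hassan free within 07:00–17:30: 07:15–08:00, 08:30–11:00, 12:30–12:45.
Zheng ∩ Anders: 07:00–09:00, 09:15–09:30, 10:45–12:00, 15:00–15:15, 16:15–16:30.
Zheng ∩ Anders ∩ Hassan: 07:15–08:00, 08:30–09:00, 09:15–09:30, 10:45–11:00.
Windows ≥ 45 min: 07:15–08:00.

07:15–08:00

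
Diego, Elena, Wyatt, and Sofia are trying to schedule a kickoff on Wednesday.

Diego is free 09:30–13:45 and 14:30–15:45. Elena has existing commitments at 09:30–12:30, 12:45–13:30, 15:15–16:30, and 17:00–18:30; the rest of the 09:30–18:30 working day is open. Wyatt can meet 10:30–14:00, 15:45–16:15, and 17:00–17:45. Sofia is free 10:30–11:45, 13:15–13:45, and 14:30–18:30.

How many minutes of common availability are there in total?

Elena free within 09:30–18:30: 12:30–12:45, 13:30–15:15, 16:30–17:00.
Diego ∩ Elena: 12:30–12:45, 13:30–13:45, 14:30–15:15.
Diego ∩ Elena ∩ Wyatt: 12:30–12:45, 13:30–13:45.
Diego ∩ Elena ∩ Wyatt ∩ Sofia: 13:30–13:45.
Total common minutes: 15.

15 minutes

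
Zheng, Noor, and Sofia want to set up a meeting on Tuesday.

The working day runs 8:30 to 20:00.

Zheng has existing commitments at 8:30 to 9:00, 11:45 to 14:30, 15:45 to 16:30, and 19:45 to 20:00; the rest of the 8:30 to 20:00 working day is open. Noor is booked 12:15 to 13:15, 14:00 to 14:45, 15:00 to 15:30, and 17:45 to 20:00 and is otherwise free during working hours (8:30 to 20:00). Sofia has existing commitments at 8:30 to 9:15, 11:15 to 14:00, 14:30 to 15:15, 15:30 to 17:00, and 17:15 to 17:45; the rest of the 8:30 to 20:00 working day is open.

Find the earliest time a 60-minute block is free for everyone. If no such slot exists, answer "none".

Zheng free within 08:30–20:00: 09:00–11:45, 14:30–15:45, 16:30–19:45.
Noor free within 08:30–20:00: 08:30–12:15, 13:15–14:00, 14:45–15:00, 15:30–17:45.
Sofia free within 08:30–20:00: 09:15–11:15, 14:00–14:30, 15:15–15:30, 17:00–17:15, 17:45–20:00.
Zheng ∩ Noor: 09:00–11:45, 14:45–15:00, 15:30–15:45, 16:30–17:45.
Zheng ∩ Noor ∩ Sofia: 09:15–11:15, 17:00–17:15.
Windows ≥ 60 min: 09:15–11:15.
Earliest such window starts at 09:15.

09:15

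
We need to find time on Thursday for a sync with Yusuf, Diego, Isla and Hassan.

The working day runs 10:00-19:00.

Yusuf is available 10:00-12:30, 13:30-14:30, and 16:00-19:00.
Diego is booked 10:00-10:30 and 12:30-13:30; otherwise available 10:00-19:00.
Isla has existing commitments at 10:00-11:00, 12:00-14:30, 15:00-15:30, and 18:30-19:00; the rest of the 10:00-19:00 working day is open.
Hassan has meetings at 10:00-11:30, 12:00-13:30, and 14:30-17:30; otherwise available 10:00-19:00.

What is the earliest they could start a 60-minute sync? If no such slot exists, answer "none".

Diego free within 10:00–19:00: 10:30–12:30, 13:30–19:00.
Isla free within 10:00–19:00: 11:00–12:00, 14:30–15:00, 15:30–18:30.
Hassan free within 10:00–19:00: 11:30–12:00, 13:30–14:30, 17:30–19:00.
Yusuf ∩ Diego: 10:30–12:30, 13:30–14:30, 16:00–19:00.
Yusuf ∩ Diego ∩ Isla: 11:00–12:00, 16:00–18:30.
Yusuf ∩ Diego ∩ Isla ∩ Hassan: 11:30–12:00, 17:30–18:30.
Windows ≥ 60 min: 17:30–18:30.
Earliest such window starts at 17:30.

17:30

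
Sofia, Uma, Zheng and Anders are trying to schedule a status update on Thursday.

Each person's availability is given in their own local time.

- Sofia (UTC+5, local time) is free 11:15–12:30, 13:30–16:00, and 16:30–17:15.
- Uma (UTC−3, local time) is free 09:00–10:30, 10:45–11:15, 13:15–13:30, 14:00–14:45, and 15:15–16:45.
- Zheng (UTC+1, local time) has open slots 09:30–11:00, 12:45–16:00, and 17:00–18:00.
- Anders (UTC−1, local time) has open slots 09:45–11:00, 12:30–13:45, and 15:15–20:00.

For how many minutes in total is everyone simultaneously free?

Sofia → UTC: 06:15–07:30, 08:30–11:00, 11:30–12:15.
Uma → UTC: 12:00–13:30, 13:45–14:15, 16:15–16:30, 17:00–17:45, 18:15–19:45.
Zheng → UTC: 08:30–10:00, 11:45–15:00, 16:00–17:00.
Anders → UTC: 10:45–12:00, 13:30–14:45, 16:15–21:00.
Sofia ∩ Uma: 12:00–12:15.
Sofia ∩ Uma ∩ Zheng: 12:00–12:15.
Sofia ∩ Uma ∩ Zheng ∩ Anders: (none).
Total common minutes: 0.

0 minutes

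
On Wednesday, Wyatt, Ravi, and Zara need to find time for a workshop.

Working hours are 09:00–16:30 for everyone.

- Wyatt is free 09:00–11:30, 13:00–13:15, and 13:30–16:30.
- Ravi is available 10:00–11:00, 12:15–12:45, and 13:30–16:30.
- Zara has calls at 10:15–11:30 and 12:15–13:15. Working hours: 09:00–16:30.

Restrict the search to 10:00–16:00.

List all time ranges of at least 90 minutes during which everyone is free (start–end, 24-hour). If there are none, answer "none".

13:30–16:00

Zara free within 09:00–16:30: 09:00–10:15, 11:30–12:15, 13:15–16:30.
Wyatt ∩ Ravi: 10:00–11:00, 13:30–16:30.
Wyatt ∩ Ravi ∩ Zara: 10:00–10:15, 13:30–16:30.
Restricted to 10:00–16:00: 10:00–10:15, 13:30–16:00.
Windows ≥ 90 min: 13:30–16:00.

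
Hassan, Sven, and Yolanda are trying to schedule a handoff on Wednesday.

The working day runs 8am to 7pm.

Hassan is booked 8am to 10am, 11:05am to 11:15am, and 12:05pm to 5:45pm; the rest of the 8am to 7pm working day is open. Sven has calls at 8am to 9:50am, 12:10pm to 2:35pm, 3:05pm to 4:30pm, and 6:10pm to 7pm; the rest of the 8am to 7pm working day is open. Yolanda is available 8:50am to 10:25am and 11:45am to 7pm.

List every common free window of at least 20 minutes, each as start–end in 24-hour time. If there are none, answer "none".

10:00–10:25, 11:45–12:05, 17:45–18:10

Hassan free within 08:00–19:00: 10:00–11:05, 11:15–12:05, 17:45–19:00.
Sven free within 08:00–19:00: 09:50–12:10, 14:35–15:05, 16:30–18:10.
Hassan ∩ Sven: 10:00–11:05, 11:15–12:05, 17:45–18:10.
Hassan ∩ Sven ∩ Yolanda: 10:00–10:25, 11:45–12:05, 17:45–18:10.
Windows ≥ 20 min: 10:00–10:25, 11:45–12:05, 17:45–18:10.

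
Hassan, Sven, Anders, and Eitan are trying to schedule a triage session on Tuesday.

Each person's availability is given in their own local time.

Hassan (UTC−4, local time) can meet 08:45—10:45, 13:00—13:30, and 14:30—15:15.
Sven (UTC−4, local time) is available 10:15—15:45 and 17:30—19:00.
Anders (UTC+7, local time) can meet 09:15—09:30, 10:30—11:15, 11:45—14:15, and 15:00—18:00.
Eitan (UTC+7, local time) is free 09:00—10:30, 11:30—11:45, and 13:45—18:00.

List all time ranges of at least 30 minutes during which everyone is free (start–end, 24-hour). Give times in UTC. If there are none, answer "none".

none

Hassan → UTC: 12:45–14:45, 17:00–17:30, 18:30–19:15.
Sven → UTC: 14:15–19:45, 21:30–23:00.
Anders → UTC: 02:15–02:30, 03:30–04:15, 04:45–07:15, 08:00–11:00.
Eitan → UTC: 02:00–03:30, 04:30–04:45, 06:45–11:00.
Hassan ∩ Sven: 14:15–14:45, 17:00–17:30, 18:30–19:15.
Hassan ∩ Sven ∩ Anders: (none).
Hassan ∩ Sven ∩ Anders ∩ Eitan: (none).
Windows ≥ 30 min: (none).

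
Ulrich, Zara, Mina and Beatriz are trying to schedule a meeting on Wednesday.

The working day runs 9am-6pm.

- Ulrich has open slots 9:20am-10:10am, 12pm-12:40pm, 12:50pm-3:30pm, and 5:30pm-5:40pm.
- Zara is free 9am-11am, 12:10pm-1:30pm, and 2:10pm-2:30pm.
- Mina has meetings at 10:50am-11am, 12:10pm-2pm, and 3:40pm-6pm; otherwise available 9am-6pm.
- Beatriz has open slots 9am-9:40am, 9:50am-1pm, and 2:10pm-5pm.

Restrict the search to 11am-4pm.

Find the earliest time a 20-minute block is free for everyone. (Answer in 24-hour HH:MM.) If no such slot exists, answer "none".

14:10

Mina free within 09:00–18:00: 09:00–10:50, 11:00–12:10, 14:00–15:40.
Ulrich ∩ Zara: 09:20–10:10, 12:10–12:40, 12:50–13:30, 14:10–14:30.
Ulrich ∩ Zara ∩ Mina: 09:20–10:10, 14:10–14:30.
Ulrich ∩ Zara ∩ Mina ∩ Beatriz: 09:20–09:40, 09:50–10:10, 14:10–14:30.
Restricted to 11:00–16:00: 14:10–14:30.
Windows ≥ 20 min: 14:10–14:30.
Earliest such window starts at 14:10.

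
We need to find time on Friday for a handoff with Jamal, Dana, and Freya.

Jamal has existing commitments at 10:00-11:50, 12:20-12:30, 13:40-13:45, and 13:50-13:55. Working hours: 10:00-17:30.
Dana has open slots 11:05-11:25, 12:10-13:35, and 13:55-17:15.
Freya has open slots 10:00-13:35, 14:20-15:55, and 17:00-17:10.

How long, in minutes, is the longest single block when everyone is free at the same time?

95 minutes

Jamal free within 10:00–17:30: 11:50–12:20, 12:30–13:40, 13:45–13:50, 13:55–17:30.
Jamal ∩ Dana: 12:10–12:20, 12:30–13:35, 13:55–17:15.
Jamal ∩ Dana ∩ Freya: 12:10–12:20, 12:30–13:35, 14:20–15:55, 17:00–17:10.
Common window lengths: 10, 65, 95, 10 min; longest is 95.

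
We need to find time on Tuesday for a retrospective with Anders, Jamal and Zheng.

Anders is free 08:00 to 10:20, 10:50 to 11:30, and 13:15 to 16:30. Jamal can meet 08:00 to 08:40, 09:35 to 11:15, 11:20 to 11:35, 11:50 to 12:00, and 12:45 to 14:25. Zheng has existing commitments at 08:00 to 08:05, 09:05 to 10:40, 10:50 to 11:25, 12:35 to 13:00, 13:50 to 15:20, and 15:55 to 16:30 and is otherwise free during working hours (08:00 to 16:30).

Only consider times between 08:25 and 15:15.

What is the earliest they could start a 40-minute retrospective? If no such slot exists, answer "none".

none

Zheng free within 08:00–16:30: 08:05–09:05, 10:40–10:50, 11:25–12:35, 13:00–13:50, 15:20–15:55.
Anders ∩ Jamal: 08:00–08:40, 09:35–10:20, 10:50–11:15, 11:20–11:30, 13:15–14:25.
Anders ∩ Jamal ∩ Zheng: 08:05–08:40, 11:25–11:30, 13:15–13:50.
Restricted to 08:25–15:15: 08:25–08:40, 11:25–11:30, 13:15–13:50.
Windows ≥ 40 min: (none).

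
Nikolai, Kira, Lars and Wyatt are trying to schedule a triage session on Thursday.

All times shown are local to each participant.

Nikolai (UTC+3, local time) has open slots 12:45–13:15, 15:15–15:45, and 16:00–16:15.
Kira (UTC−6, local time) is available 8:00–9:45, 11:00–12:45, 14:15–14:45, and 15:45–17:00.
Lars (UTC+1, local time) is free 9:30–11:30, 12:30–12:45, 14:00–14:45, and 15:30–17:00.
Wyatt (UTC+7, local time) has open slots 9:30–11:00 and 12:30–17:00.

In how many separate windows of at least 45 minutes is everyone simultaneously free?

Nikolai → UTC: 09:45–10:15, 12:15–12:45, 13:00–13:15.
Kira → UTC: 14:00–15:45, 17:00–18:45, 20:15–20:45, 21:45–23:00.
Lars → UTC: 08:30–10:30, 11:30–11:45, 13:00–13:45, 14:30–16:00.
Wyatt → UTC: 02:30–04:00, 05:30–10:00.
Nikolai ∩ Kira: (none).
Nikolai ∩ Kira ∩ Lars: (none).
Nikolai ∩ Kira ∩ Lars ∩ Wyatt: (none).
Windows ≥ 45 min: (none).
That's 0 windows.

0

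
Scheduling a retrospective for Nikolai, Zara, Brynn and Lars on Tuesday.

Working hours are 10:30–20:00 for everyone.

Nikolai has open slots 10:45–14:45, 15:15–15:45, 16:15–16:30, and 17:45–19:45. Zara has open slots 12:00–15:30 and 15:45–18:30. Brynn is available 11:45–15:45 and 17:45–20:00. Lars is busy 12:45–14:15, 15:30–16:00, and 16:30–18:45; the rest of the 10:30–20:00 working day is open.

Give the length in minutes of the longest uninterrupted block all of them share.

Lars free within 10:30–20:00: 10:30–12:45, 14:15–15:30, 16:00–16:30, 18:45–20:00.
Nikolai ∩ Zara: 12:00–14:45, 15:15–15:30, 16:15–16:30, 17:45–18:30.
Nikolai ∩ Zara ∩ Brynn: 12:00–14:45, 15:15–15:30, 17:45–18:30.
Nikolai ∩ Zara ∩ Brynn ∩ Lars: 12:00–12:45, 14:15–14:45, 15:15–15:30.
Common window lengths: 45, 30, 15 min; longest is 45.

45 minutes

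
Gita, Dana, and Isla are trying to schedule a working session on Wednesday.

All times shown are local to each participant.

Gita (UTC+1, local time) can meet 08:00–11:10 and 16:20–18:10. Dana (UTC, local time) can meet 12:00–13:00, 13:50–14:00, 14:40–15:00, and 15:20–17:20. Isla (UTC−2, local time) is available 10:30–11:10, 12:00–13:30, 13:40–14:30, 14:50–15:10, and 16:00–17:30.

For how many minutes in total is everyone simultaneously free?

Gita → UTC: 07:00–10:10, 15:20–17:10.
Dana → UTC: 12:00–13:00, 13:50–14:00, 14:40–15:00, 15:20–17:20.
Isla → UTC: 12:30–13:10, 14:00–15:30, 15:40–16:30, 16:50–17:10, 18:00–19:30.
Gita ∩ Dana: 15:20–17:10.
Gita ∩ Dana ∩ Isla: 15:20–15:30, 15:40–16:30, 16:50–17:10.
Total common minutes: 10 + 50 + 20 = 80.

80 minutes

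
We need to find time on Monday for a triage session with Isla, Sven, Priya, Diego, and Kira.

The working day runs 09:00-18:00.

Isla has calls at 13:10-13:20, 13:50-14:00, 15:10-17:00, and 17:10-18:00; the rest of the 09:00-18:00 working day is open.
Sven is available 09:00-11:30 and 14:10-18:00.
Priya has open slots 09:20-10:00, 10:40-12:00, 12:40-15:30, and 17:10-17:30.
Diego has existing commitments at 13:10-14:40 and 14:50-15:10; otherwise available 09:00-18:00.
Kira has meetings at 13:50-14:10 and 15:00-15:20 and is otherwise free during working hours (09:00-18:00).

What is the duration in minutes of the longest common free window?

50 minutes

Isla free within 09:00–18:00: 09:00–13:10, 13:20–13:50, 14:00–15:10, 17:00–17:10.
Diego free within 09:00–18:00: 09:00–13:10, 14:40–14:50, 15:10–18:00.
Kira free within 09:00–18:00: 09:00–13:50, 14:10–15:00, 15:20–18:00.
Isla ∩ Sven: 09:00–11:30, 14:10–15:10, 17:00–17:10.
Isla ∩ Sven ∩ Priya: 09:20–10:00, 10:40–11:30, 14:10–15:10.
Isla ∩ Sven ∩ Priya ∩ Diego: 09:20–10:00, 10:40–11:30, 14:40–14:50.
Isla ∩ Sven ∩ Priya ∩ Diego ∩ Kira: 09:20–10:00, 10:40–11:30, 14:40–14:50.
Common window lengths: 40, 50, 10 min; longest is 50.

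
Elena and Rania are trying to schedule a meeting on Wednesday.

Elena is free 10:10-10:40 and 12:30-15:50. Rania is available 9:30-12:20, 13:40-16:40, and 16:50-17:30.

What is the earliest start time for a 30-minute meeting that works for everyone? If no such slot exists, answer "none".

Elena ∩ Rania: 10:10–10:40, 13:40–15:50.
Windows ≥ 30 min: 10:10–10:40, 13:40–15:50.
Earliest such window starts at 10:10.

10:10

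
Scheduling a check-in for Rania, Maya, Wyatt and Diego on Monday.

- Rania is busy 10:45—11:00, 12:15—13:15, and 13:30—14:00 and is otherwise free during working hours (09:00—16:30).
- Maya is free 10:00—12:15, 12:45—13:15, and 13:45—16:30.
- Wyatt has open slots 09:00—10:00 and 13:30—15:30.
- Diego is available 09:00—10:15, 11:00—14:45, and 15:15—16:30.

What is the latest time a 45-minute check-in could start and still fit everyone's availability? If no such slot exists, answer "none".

14:00

Rania free within 09:00–16:30: 09:00–10:45, 11:00–12:15, 13:15–13:30, 14:00–16:30.
Rania ∩ Maya: 10:00–10:45, 11:00–12:15, 14:00–16:30.
Rania ∩ Maya ∩ Wyatt: 14:00–15:30.
Rania ∩ Maya ∩ Wyatt ∩ Diego: 14:00–14:45, 15:15–15:30.
Windows ≥ 45 min: 14:00–14:45.
Latest start in the last window 14:00–14:45 is 14:45 − 45 min = 14:00.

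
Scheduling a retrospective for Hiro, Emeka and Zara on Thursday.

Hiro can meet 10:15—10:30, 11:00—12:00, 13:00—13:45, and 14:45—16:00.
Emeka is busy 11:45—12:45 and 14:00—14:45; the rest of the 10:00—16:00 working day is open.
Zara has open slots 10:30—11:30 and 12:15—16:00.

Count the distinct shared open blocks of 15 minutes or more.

3

Emeka free within 10:00–16:00: 10:00–11:45, 12:45–14:00, 14:45–16:00.
Hiro ∩ Emeka: 10:15–10:30, 11:00–11:45, 13:00–13:45, 14:45–16:00.
Hiro ∩ Emeka ∩ Zara: 11:00–11:30, 13:00–13:45, 14:45–16:00.
Windows ≥ 15 min: 11:00–11:30, 13:00–13:45, 14:45–16:00.
That's 3 windows.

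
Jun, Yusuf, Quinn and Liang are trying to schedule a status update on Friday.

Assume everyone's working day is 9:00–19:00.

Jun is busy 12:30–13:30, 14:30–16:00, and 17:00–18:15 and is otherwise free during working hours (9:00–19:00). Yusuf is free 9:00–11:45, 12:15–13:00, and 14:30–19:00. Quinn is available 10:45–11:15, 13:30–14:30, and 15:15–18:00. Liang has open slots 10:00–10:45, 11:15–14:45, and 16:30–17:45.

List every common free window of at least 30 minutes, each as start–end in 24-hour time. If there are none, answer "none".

Jun free within 09:00–19:00: 09:00–12:30, 13:30–14:30, 16:00–17:00, 18:15–19:00.
Jun ∩ Yusuf: 09:00–11:45, 12:15–12:30, 16:00–17:00, 18:15–19:00.
Jun ∩ Yusuf ∩ Quinn: 10:45–11:15, 16:00–17:00.
Jun ∩ Yusuf ∩ Quinn ∩ Liang: 16:30–17:00.
Windows ≥ 30 min: 16:30–17:00.

16:30–17:00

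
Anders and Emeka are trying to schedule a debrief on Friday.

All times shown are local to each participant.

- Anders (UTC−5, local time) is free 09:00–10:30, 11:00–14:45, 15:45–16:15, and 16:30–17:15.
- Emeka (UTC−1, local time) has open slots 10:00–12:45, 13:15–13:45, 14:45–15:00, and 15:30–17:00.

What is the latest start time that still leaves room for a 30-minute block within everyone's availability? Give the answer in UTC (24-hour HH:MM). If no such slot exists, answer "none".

Anders → UTC: 14:00–15:30, 16:00–19:45, 20:45–21:15, 21:30–22:15.
Emeka → UTC: 11:00–13:45, 14:15–14:45, 15:45–16:00, 16:30–18:00.
Anders ∩ Emeka: 14:15–14:45, 16:30–18:00.
Windows ≥ 30 min: 14:15–14:45, 16:30–18:00.
Latest start in the last window 16:30–18:00 is 18:00 − 30 min = 17:30.

17:30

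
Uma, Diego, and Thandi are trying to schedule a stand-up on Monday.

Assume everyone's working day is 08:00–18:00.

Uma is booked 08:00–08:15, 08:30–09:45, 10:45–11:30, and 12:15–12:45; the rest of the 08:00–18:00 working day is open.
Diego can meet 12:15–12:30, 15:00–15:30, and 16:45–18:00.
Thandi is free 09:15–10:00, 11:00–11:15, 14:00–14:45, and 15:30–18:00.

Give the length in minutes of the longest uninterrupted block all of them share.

75 minutes

Uma free within 08:00–18:00: 08:15–08:30, 09:45–10:45, 11:30–12:15, 12:45–18:00.
Uma ∩ Diego: 15:00–15:30, 16:45–18:00.
Uma ∩ Diego ∩ Thandi: 16:45–18:00.
Single common window of 75 minutes.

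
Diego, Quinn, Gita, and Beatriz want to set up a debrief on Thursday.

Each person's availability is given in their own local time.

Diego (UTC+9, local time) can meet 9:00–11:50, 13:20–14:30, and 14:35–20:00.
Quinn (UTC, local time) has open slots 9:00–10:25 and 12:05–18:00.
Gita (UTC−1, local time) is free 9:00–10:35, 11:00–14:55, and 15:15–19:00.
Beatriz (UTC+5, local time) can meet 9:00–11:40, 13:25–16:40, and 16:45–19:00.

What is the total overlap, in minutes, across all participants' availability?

Diego → UTC: 00:00–02:50, 04:20–05:30, 05:35–11:00.
Quinn → UTC: 09:00–10:25, 12:05–18:00.
Gita → UTC: 10:00–11:35, 12:00–15:55, 16:15–20:00.
Beatriz → UTC: 04:00–06:40, 08:25–11:40, 11:45–14:00.
Diego ∩ Quinn: 09:00–10:25.
Diego ∩ Quinn ∩ Gita: 10:00–10:25.
Diego ∩ Quinn ∩ Gita ∩ Beatriz: 10:00–10:25.
Total common minutes: 25.

25 minutes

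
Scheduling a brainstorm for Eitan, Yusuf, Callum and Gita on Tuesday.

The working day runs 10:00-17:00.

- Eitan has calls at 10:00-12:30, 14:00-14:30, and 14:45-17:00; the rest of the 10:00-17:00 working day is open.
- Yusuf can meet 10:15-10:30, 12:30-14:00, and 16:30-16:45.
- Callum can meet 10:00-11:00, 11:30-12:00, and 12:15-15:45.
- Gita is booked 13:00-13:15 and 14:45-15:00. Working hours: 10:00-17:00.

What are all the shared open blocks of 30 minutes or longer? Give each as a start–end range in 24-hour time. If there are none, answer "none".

12:30–13:00, 13:15–14:00

Eitan free within 10:00–17:00: 12:30–14:00, 14:30–14:45.
Gita free within 10:00–17:00: 10:00–13:00, 13:15–14:45, 15:00–17:00.
Eitan ∩ Yusuf: 12:30–14:00.
Eitan ∩ Yusuf ∩ Callum: 12:30–14:00.
Eitan ∩ Yusuf ∩ Callum ∩ Gita: 12:30–13:00, 13:15–14:00.
Windows ≥ 30 min: 12:30–13:00, 13:15–14:00.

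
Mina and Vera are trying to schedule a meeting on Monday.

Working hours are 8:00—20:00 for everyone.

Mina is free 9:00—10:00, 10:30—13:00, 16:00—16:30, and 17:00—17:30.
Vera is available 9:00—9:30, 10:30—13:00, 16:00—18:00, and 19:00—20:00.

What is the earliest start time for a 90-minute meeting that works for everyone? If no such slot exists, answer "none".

10:30

Mina ∩ Vera: 09:00–09:30, 10:30–13:00, 16:00–16:30, 17:00–17:30.
Windows ≥ 90 min: 10:30–13:00.
Earliest such window starts at 10:30.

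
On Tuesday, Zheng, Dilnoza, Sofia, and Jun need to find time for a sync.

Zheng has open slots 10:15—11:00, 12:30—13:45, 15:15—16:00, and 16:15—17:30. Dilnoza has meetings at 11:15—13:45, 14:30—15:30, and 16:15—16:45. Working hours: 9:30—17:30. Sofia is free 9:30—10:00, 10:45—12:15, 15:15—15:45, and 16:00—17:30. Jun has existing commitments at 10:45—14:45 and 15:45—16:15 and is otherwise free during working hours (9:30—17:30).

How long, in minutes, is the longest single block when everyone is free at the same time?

Dilnoza free within 09:30–17:30: 09:30–11:15, 13:45–14:30, 15:30–16:15, 16:45–17:30.
Jun free within 09:30–17:30: 09:30–10:45, 14:45–15:45, 16:15–17:30.
Zheng ∩ Dilnoza: 10:15–11:00, 15:30–16:00, 16:45–17:30.
Zheng ∩ Dilnoza ∩ Sofia: 10:45–11:00, 15:30–15:45, 16:45–17:30.
Zheng ∩ Dilnoza ∩ Sofia ∩ Jun: 15:30–15:45, 16:45–17:30.
Common window lengths: 15, 45 min; longest is 45.

45 minutes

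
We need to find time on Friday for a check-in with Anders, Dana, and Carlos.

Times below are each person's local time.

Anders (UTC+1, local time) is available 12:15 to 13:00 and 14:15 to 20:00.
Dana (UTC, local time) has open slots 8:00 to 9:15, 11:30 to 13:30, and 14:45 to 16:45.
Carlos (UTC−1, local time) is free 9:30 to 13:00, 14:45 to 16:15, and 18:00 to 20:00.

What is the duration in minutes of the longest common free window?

Anders → UTC: 11:15–12:00, 13:15–19:00.
Dana → UTC: 08:00–09:15, 11:30–13:30, 14:45–16:45.
Carlos → UTC: 10:30–14:00, 15:45–17:15, 19:00–21:00.
Anders ∩ Dana: 11:30–12:00, 13:15–13:30, 14:45–16:45.
Anders ∩ Dana ∩ Carlos: 11:30–12:00, 13:15–13:30, 15:45–16:45.
Common window lengths: 30, 15, 60 min; longest is 60.

60 minutes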